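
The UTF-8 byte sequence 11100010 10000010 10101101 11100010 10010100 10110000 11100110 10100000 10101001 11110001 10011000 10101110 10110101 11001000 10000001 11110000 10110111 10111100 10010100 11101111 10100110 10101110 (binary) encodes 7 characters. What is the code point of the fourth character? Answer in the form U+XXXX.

Offset 0: leading byte 0xE2 = 11100010 → 3-byte char #1 = E2 82 AD.
Offset 3: leading byte 0xE2 = 11100010 → 3-byte char #2 = E2 94 B0.
Offset 6: leading byte 0xE6 = 11100110 → 3-byte char #3 = E6 A0 A9.
Offset 9: leading byte 0xF1 = 11110001 → 4-byte char #4 = F1 98 AE B5.
Leading byte 0xF1 = 11110001 matches 11110xxx → 4-byte sequence.
Byte 1: 0xF1 = 11110001, payload 001 (3 bits).
Byte 2: 0x98 = 10011000 (10xxxxxx ✓), payload 011000.
Byte 3: 0xAE = 10101110 (10xxxxxx ✓), payload 101110.
Byte 4: 0xB5 = 10110101 (10xxxxxx ✓), payload 110101.
Concatenate: 001011000101110110101 = 0x58BB5 (21 bits → U+58BB5).

U+58BB5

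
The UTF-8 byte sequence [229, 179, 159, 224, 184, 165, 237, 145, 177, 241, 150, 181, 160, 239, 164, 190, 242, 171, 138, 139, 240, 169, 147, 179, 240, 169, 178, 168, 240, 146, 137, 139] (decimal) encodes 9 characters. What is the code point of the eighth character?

U+29CA8

Offset 0: leading byte 0xE5 = 11100101 → 3-byte char #1 = E5 B3 9F.
Offset 3: leading byte 0xE0 = 11100000 → 3-byte char #2 = E0 B8 A5.
Offset 6: leading byte 0xED = 11101101 → 3-byte char #3 = ED 91 B1.
Offset 9: leading byte 0xF1 = 11110001 → 4-byte char #4 = F1 96 B5 A0.
Offset 13: leading byte 0xEF = 11101111 → 3-byte char #5 = EF A4 BE.
Offset 16: leading byte 0xF2 = 11110010 → 4-byte char #6 = F2 AB 8A 8B.
Offset 20: leading byte 0xF0 = 11110000 → 4-byte char #7 = F0 A9 93 B3.
Offset 24: leading byte 0xF0 = 11110000 → 4-byte char #8 = F0 A9 B2 A8.
Leading byte 0xF0 = 11110000 matches 11110xxx → 4-byte sequence.
Byte 1: 0xF0 = 11110000, payload 000 (3 bits).
Byte 2: 0xA9 = 10101001 (10xxxxxx ✓), payload 101001.
Byte 3: 0xB2 = 10110010 (10xxxxxx ✓), payload 110010.
Byte 4: 0xA8 = 10101000 (10xxxxxx ✓), payload 101000.
Concatenate: 000101001110010101000 = 0x29CA8 (21 bits → U+29CA8).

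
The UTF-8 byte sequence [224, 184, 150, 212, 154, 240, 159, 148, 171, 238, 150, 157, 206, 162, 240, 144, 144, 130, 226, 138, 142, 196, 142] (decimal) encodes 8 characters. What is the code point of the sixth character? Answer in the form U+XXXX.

U+10402

Offset 0: leading byte 0xE0 = 11100000 → 3-byte char #1 = E0 B8 96.
Offset 3: leading byte 0xD4 = 11010100 → 2-byte char #2 = D4 9A.
Offset 5: leading byte 0xF0 = 11110000 → 4-byte char #3 = F0 9F 94 AB.
Offset 9: leading byte 0xEE = 11101110 → 3-byte char #4 = EE 96 9D.
Offset 12: leading byte 0xCE = 11001110 → 2-byte char #5 = CE A2.
Offset 14: leading byte 0xF0 = 11110000 → 4-byte char #6 = F0 90 90 82.
Leading byte 0xF0 = 11110000 matches 11110xxx → 4-byte sequence.
Byte 1: 0xF0 = 11110000, payload 000 (3 bits).
Byte 2: 0x90 = 10010000 (10xxxxxx ✓), payload 010000.
Byte 3: 0x90 = 10010000 (10xxxxxx ✓), payload 010000.
Byte 4: 0x82 = 10000010 (10xxxxxx ✓), payload 000010.
Concatenate: 000010000010000000010 = 0x10402 (21 bits → U+10402).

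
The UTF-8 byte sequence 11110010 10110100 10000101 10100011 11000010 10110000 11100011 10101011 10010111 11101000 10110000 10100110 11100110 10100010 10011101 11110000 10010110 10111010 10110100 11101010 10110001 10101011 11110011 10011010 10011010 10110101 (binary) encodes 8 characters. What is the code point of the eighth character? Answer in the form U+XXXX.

Offset 0: leading byte 0xF2 = 11110010 → 4-byte char #1 = F2 B4 85 A3.
Offset 4: leading byte 0xC2 = 11000010 → 2-byte char #2 = C2 B0.
Offset 6: leading byte 0xE3 = 11100011 → 3-byte char #3 = E3 AB 97.
Offset 9: leading byte 0xE8 = 11101000 → 3-byte char #4 = E8 B0 A6.
Offset 12: leading byte 0xE6 = 11100110 → 3-byte char #5 = E6 A2 9D.
Offset 15: leading byte 0xF0 = 11110000 → 4-byte char #6 = F0 96 BA B4.
Offset 19: leading byte 0xEA = 11101010 → 3-byte char #7 = EA B1 AB.
Offset 22: leading byte 0xF3 = 11110011 → 4-byte char #8 = F3 9A 9A B5.
Leading byte 0xF3 = 11110011 matches 11110xxx → 4-byte sequence.
Byte 1: 0xF3 = 11110011, payload 011 (3 bits).
Byte 2: 0x9A = 10011010 (10xxxxxx ✓), payload 011010.
Byte 3: 0x9A = 10011010 (10xxxxxx ✓), payload 011010.
Byte 4: 0xB5 = 10110101 (10xxxxxx ✓), payload 110101.
Concatenate: 011011010011010110101 = 0xDA6B5 (21 bits → U+DA6B5).

U+DA6B5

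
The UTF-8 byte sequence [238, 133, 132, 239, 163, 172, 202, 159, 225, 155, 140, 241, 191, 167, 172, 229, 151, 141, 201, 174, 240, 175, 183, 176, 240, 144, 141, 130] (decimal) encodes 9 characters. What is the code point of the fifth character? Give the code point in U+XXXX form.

U+7F9EC

Offset 0: leading byte 0xEE = 11101110 → 3-byte char #1 = EE 85 84.
Offset 3: leading byte 0xEF = 11101111 → 3-byte char #2 = EF A3 AC.
Offset 6: leading byte 0xCA = 11001010 → 2-byte char #3 = CA 9F.
Offset 8: leading byte 0xE1 = 11100001 → 3-byte char #4 = E1 9B 8C.
Offset 11: leading byte 0xF1 = 11110001 → 4-byte char #5 = F1 BF A7 AC.
Leading byte 0xF1 = 11110001 matches 11110xxx → 4-byte sequence.
Byte 1: 0xF1 = 11110001, payload 001 (3 bits).
Byte 2: 0xBF = 10111111 (10xxxxxx ✓), payload 111111.
Byte 3: 0xA7 = 10100111 (10xxxxxx ✓), payload 100111.
Byte 4: 0xAC = 10101100 (10xxxxxx ✓), payload 101100.
Concatenate: 001111111100111101100 = 0x7F9EC (21 bits → U+7F9EC).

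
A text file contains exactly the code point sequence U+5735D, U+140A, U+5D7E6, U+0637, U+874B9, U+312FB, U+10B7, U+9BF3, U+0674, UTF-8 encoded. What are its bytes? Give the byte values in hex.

U+5735D: 4-byte form → F1 97 8D 9D.
U+140A: 3-byte form → E1 90 8A.
U+5D7E6: 4-byte form → F1 9D 9F A6.
U+0637: 2-byte form → D8 B7.
U+874B9: 4-byte form → F2 87 92 B9.
U+312FB: 4-byte form → F0 B1 8B BB.
U+10B7: 3-byte form → E1 82 B7.
U+9BF3: 3-byte form → E9 AF B3.
U+0674: 2-byte form → D9 B4.
Concatenated (29 bytes): F1 97 8D 9D E1 90 8A F1 9D 9F A6 D8 B7 F2 87 92 B9 F0 B1 8B BB E1 82 B7 E9 AF B3 D9 B4.

F1 97 8D 9D E1 90 8A F1 9D 9F A6 D8 B7 F2 87 92 B9 F0 B1 8B BB E1 82 B7 E9 AF B3 D9 B4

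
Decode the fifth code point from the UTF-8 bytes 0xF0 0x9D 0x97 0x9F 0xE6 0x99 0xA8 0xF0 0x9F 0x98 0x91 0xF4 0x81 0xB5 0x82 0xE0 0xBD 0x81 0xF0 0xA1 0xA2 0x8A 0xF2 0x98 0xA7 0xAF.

U+0F41

Offset 0: leading byte 0xF0 = 11110000 → 4-byte char #1 = F0 9D 97 9F.
Offset 4: leading byte 0xE6 = 11100110 → 3-byte char #2 = E6 99 A8.
Offset 7: leading byte 0xF0 = 11110000 → 4-byte char #3 = F0 9F 98 91.
Offset 11: leading byte 0xF4 = 11110100 → 4-byte char #4 = F4 81 B5 82.
Offset 15: leading byte 0xE0 = 11100000 → 3-byte char #5 = E0 BD 81.
Leading byte 0xE0 = 11100000 matches 1110xxxx → 3-byte sequence.
Byte 1: 0xE0 = 11100000, payload 0000 (4 bits).
Byte 2: 0xBD = 10111101 (10xxxxxx ✓), payload 111101.
Byte 3: 0x81 = 10000001 (10xxxxxx ✓), payload 000001.
Concatenate: 0000111101000001 = 0xF41 (16 bits → U+0F41).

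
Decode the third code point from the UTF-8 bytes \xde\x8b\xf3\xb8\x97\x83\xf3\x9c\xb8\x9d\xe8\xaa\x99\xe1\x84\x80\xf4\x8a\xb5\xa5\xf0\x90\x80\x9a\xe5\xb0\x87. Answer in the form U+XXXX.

Offset 0: leading byte 0xDE = 11011110 → 2-byte char #1 = DE 8B.
Offset 2: leading byte 0xF3 = 11110011 → 4-byte char #2 = F3 B8 97 83.
Offset 6: leading byte 0xF3 = 11110011 → 4-byte char #3 = F3 9C B8 9D.
Leading byte 0xF3 = 11110011 matches 11110xxx → 4-byte sequence.
Byte 1: 0xF3 = 11110011, payload 011 (3 bits).
Byte 2: 0x9C = 10011100 (10xxxxxx ✓), payload 011100.
Byte 3: 0xB8 = 10111000 (10xxxxxx ✓), payload 111000.
Byte 4: 0x9D = 10011101 (10xxxxxx ✓), payload 011101.
Concatenate: 011011100111000011101 = 0xDCE1D (21 bits → U+DCE1D).

U+DCE1D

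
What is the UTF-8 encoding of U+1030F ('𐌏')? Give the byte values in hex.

F0 90 8C 8F

U+1030F = 0x1030F = 66319 decimal. In range U+10000–U+10FFFF → 4-byte form: 11110xxx 10xxxxxx 10xxxxxx 10xxxxxx.
Binary (21 bits): 000010000001100001111.
Split 3+6+6+6: 000 | 010000 | 001100 | 001111.
Byte 1: 11110000 = 0xF0.
Byte 2: 10010000 = 0x90.
Byte 3: 10001100 = 0x8C.
Byte 4: 10001111 = 0x8F.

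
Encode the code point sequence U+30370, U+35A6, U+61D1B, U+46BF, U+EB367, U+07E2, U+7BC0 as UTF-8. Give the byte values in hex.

F0 B0 8D B0 E3 96 A6 F1 A1 B4 9B E4 9A BF F3 AB 8D A7 DF A2 E7 AF 80

U+30370: 4-byte form → F0 B0 8D B0.
U+35A6: 3-byte form → E3 96 A6.
U+61D1B: 4-byte form → F1 A1 B4 9B.
U+46BF: 3-byte form → E4 9A BF.
U+EB367: 4-byte form → F3 AB 8D A7.
U+07E2: 2-byte form → DF A2.
U+7BC0: 3-byte form → E7 AF 80.
Concatenated (23 bytes): F0 B0 8D B0 E3 96 A6 F1 A1 B4 9B E4 9A BF F3 AB 8D A7 DF A2 E7 AF 80.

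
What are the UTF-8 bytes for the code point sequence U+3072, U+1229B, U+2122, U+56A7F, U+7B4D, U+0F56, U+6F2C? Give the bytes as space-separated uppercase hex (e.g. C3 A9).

E3 81 B2 F0 92 8A 9B E2 84 A2 F1 96 A9 BF E7 AD 8D E0 BD 96 E6 BC AC

U+3072: 3-byte form → E3 81 B2.
U+1229B: 4-byte form → F0 92 8A 9B.
U+2122: 3-byte form → E2 84 A2.
U+56A7F: 4-byte form → F1 96 A9 BF.
U+7B4D: 3-byte form → E7 AD 8D.
U+0F56: 3-byte form → E0 BD 96.
U+6F2C: 3-byte form → E6 BC AC.
Concatenated (23 bytes): E3 81 B2 F0 92 8A 9B E2 84 A2 F1 96 A9 BF E7 AD 8D E0 BD 96 E6 BC AC.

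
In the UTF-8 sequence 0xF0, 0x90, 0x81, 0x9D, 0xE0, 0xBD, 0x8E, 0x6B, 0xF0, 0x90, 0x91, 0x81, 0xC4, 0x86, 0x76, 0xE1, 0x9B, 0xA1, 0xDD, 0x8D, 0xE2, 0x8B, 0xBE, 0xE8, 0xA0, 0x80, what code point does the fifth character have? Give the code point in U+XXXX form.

Offset 0: leading byte 0xF0 = 11110000 → 4-byte char #1 = F0 90 81 9D.
Offset 4: leading byte 0xE0 = 11100000 → 3-byte char #2 = E0 BD 8E.
Offset 7: leading byte 0x6B = 01101011 → 1-byte char #3 = 6B.
Offset 8: leading byte 0xF0 = 11110000 → 4-byte char #4 = F0 90 91 81.
Offset 12: leading byte 0xC4 = 11000100 → 2-byte char #5 = C4 86.
Leading byte 0xC4 = 11000100 matches 110xxxxx → 2-byte sequence.
Byte 1: 0xC4 = 11000100, payload 00100 (5 bits).
Byte 2: 0x86 = 10000110 (10xxxxxx ✓), payload 000110.
Concatenate: 00100000110 = 0x106 (11 bits → U+0106).

U+0106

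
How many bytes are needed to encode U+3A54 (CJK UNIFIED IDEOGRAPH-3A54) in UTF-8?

U+3A54 = 0x3A54. UTF-8 uses 1 byte below 0x80, 2 below 0x800, 3 below 0x10000, 4 up to 0x10FFFF. 0x3A54 is in U+0800–U+FFFF → 3 bytes.

3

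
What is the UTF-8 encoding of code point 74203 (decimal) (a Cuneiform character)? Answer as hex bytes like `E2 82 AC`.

U+121DB = 0x121DB = 74203 decimal. In range U+10000–U+10FFFF → 4-byte form: 11110xxx 10xxxxxx 10xxxxxx 10xxxxxx.
Binary (21 bits): 000010010000111011011.
Split 3+6+6+6: 000 | 010010 | 000111 | 011011.
Byte 1: 11110000 = 0xF0.
Byte 2: 10010010 = 0x92.
Byte 3: 10000111 = 0x87.
Byte 4: 10011011 = 0x9B.

F0 92 87 9B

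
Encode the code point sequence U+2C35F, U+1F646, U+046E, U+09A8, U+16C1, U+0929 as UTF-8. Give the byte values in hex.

F0 AC 8D 9F F0 9F 99 86 D1 AE E0 A6 A8 E1 9B 81 E0 A4 A9

U+2C35F: 4-byte form → F0 AC 8D 9F.
U+1F646: 4-byte form → F0 9F 99 86.
U+046E: 2-byte form → D1 AE.
U+09A8: 3-byte form → E0 A6 A8.
U+16C1: 3-byte form → E1 9B 81.
U+0929: 3-byte form → E0 A4 A9.
Concatenated (19 bytes): F0 AC 8D 9F F0 9F 99 86 D1 AE E0 A6 A8 E1 9B 81 E0 A4 A9.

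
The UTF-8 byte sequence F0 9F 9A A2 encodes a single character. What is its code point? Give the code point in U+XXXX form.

U+1F6A2

Leading byte 0xF0 = 11110000 matches 11110xxx → 4-byte sequence.
Byte 1: 0xF0 = 11110000, payload 000 (3 bits).
Byte 2: 0x9F = 10011111 (10xxxxxx ✓), payload 011111.
Byte 3: 0x9A = 10011010 (10xxxxxx ✓), payload 011010.
Byte 4: 0xA2 = 10100010 (10xxxxxx ✓), payload 100010.
Concatenate: 000011111011010100010 = 0x1F6A2 (21 bits → U+1F6A2).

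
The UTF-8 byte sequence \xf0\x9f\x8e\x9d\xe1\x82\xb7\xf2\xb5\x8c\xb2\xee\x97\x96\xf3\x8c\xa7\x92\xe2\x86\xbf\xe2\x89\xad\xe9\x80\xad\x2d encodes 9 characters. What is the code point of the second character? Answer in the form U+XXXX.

U+10B7

Offset 0: leading byte 0xF0 = 11110000 → 4-byte char #1 = F0 9F 8E 9D.
Offset 4: leading byte 0xE1 = 11100001 → 3-byte char #2 = E1 82 B7.
Leading byte 0xE1 = 11100001 matches 1110xxxx → 3-byte sequence.
Byte 1: 0xE1 = 11100001, payload 0001 (4 bits).
Byte 2: 0x82 = 10000010 (10xxxxxx ✓), payload 000010.
Byte 3: 0xB7 = 10110111 (10xxxxxx ✓), payload 110111.
Concatenate: 0001000010110111 = 0x10B7 (16 bits → U+10B7).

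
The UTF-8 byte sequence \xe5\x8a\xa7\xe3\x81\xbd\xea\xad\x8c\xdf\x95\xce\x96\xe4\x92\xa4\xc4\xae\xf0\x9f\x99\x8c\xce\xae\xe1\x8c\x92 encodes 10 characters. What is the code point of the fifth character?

Offset 0: leading byte 0xE5 = 11100101 → 3-byte char #1 = E5 8A A7.
Offset 3: leading byte 0xE3 = 11100011 → 3-byte char #2 = E3 81 BD.
Offset 6: leading byte 0xEA = 11101010 → 3-byte char #3 = EA AD 8C.
Offset 9: leading byte 0xDF = 11011111 → 2-byte char #4 = DF 95.
Offset 11: leading byte 0xCE = 11001110 → 2-byte char #5 = CE 96.
Leading byte 0xCE = 11001110 matches 110xxxxx → 2-byte sequence.
Byte 1: 0xCE = 11001110, payload 01110 (5 bits).
Byte 2: 0x96 = 10010110 (10xxxxxx ✓), payload 010110.
Concatenate: 01110010110 = 0x396 (11 bits → U+0396).

U+0396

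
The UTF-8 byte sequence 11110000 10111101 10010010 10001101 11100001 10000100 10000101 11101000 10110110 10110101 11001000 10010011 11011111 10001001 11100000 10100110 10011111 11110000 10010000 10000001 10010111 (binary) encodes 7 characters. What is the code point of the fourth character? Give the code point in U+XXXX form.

U+0213

Offset 0: leading byte 0xF0 = 11110000 → 4-byte char #1 = F0 BD 92 8D.
Offset 4: leading byte 0xE1 = 11100001 → 3-byte char #2 = E1 84 85.
Offset 7: leading byte 0xE8 = 11101000 → 3-byte char #3 = E8 B6 B5.
Offset 10: leading byte 0xC8 = 11001000 → 2-byte char #4 = C8 93.
Leading byte 0xC8 = 11001000 matches 110xxxxx → 2-byte sequence.
Byte 1: 0xC8 = 11001000, payload 01000 (5 bits).
Byte 2: 0x93 = 10010011 (10xxxxxx ✓), payload 010011.
Concatenate: 01000010011 = 0x213 (11 bits → U+0213).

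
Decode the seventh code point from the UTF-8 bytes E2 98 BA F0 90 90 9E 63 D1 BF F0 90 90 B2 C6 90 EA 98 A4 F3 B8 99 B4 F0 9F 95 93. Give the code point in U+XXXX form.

U+A624

Offset 0: leading byte 0xE2 = 11100010 → 3-byte char #1 = E2 98 BA.
Offset 3: leading byte 0xF0 = 11110000 → 4-byte char #2 = F0 90 90 9E.
Offset 7: leading byte 0x63 = 01100011 → 1-byte char #3 = 63.
Offset 8: leading byte 0xD1 = 11010001 → 2-byte char #4 = D1 BF.
Offset 10: leading byte 0xF0 = 11110000 → 4-byte char #5 = F0 90 90 B2.
Offset 14: leading byte 0xC6 = 11000110 → 2-byte char #6 = C6 90.
Offset 16: leading byte 0xEA = 11101010 → 3-byte char #7 = EA 98 A4.
Leading byte 0xEA = 11101010 matches 1110xxxx → 3-byte sequence.
Byte 1: 0xEA = 11101010, payload 1010 (4 bits).
Byte 2: 0x98 = 10011000 (10xxxxxx ✓), payload 011000.
Byte 3: 0xA4 = 10100100 (10xxxxxx ✓), payload 100100.
Concatenate: 1010011000100100 = 0xA624 (16 bits → U+A624).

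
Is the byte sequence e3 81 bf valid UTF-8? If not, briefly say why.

valid

Leading byte 0xE3 = 11100011 → 3-byte form.
Continuation bytes 0x81=10000001, 0xBF=10111111 all match 10xxxxxx.
Decoded value 0x307F is ≥ 0x800 (shortest form) and not a surrogate.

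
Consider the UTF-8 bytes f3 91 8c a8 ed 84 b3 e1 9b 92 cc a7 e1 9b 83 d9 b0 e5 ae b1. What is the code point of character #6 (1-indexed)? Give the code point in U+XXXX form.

Offset 0: leading byte 0xF3 = 11110011 → 4-byte char #1 = F3 91 8C A8.
Offset 4: leading byte 0xED = 11101101 → 3-byte char #2 = ED 84 B3.
Offset 7: leading byte 0xE1 = 11100001 → 3-byte char #3 = E1 9B 92.
Offset 10: leading byte 0xCC = 11001100 → 2-byte char #4 = CC A7.
Offset 12: leading byte 0xE1 = 11100001 → 3-byte char #5 = E1 9B 83.
Offset 15: leading byte 0xD9 = 11011001 → 2-byte char #6 = D9 B0.
Leading byte 0xD9 = 11011001 matches 110xxxxx → 2-byte sequence.
Byte 1: 0xD9 = 11011001, payload 11001 (5 bits).
Byte 2: 0xB0 = 10110000 (10xxxxxx ✓), payload 110000.
Concatenate: 11001110000 = 0x670 (11 bits → U+0670).

U+0670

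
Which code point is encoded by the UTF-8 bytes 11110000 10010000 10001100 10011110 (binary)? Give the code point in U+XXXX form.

Leading byte 0xF0 = 11110000 matches 11110xxx → 4-byte sequence.
Byte 1: 0xF0 = 11110000, payload 000 (3 bits).
Byte 2: 0x90 = 10010000 (10xxxxxx ✓), payload 010000.
Byte 3: 0x8C = 10001100 (10xxxxxx ✓), payload 001100.
Byte 4: 0x9E = 10011110 (10xxxxxx ✓), payload 011110.
Concatenate: 000010000001100011110 = 0x1031E (21 bits → U+1031E).

U+1031E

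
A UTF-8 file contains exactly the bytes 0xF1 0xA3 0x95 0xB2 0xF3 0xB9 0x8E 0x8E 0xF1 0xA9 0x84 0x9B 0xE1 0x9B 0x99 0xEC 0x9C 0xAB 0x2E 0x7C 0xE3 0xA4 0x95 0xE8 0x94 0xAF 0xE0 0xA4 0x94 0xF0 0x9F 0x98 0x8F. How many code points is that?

11

Byte at offset 0: 0xF1 = 11110001 → 4-byte char (#1). Advance 4.
Byte at offset 4: 0xF3 = 11110011 → 4-byte char (#2). Advance 4.
Byte at offset 8: 0xF1 = 11110001 → 4-byte char (#3). Advance 4.
Byte at offset 12: 0xE1 = 11100001 → 3-byte char (#4). Advance 3.
Byte at offset 15: 0xEC = 11101100 → 3-byte char (#5). Advance 3.
Byte at offset 18: 0x2E = 00101110 → 1-byte char (#6). Advance 1.
Byte at offset 19: 0x7C = 01111100 → 1-byte char (#7). Advance 1.
Byte at offset 20: 0xE3 = 11100011 → 3-byte char (#8). Advance 3.
Byte at offset 23: 0xE8 = 11101000 → 3-byte char (#9). Advance 3.
Byte at offset 26: 0xE0 = 11100000 → 3-byte char (#10). Advance 3.
Byte at offset 29: 0xF0 = 11110000 → 4-byte char (#11). Advance 4.
Reached end at offset 33 after 11 code points.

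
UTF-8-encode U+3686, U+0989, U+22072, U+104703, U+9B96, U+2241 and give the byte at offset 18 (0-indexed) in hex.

U+3686 → 3-byte form E3 9A 86 at offsets 0–2.
U+0989 → 3-byte form E0 A6 89 at offsets 3–5.
U+22072 → 4-byte form F0 A2 81 B2 at offsets 6–9.
U+104703 → 4-byte form F4 84 9C 83 at offsets 10–13.
U+9B96 → 3-byte form E9 AE 96 at offsets 14–16.
U+2241 → 3-byte form E2 89 81 at offsets 17–19.
Offset 18 falls in char 6's range; it's byte 2 of E2 89 81 = 0x89.

0x89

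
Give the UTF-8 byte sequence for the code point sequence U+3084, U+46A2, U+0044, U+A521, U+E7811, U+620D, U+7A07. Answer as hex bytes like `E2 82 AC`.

E3 82 84 E4 9A A2 44 EA 94 A1 F3 A7 A0 91 E6 88 8D E7 A8 87

U+3084: 3-byte form → E3 82 84.
U+46A2: 3-byte form → E4 9A A2.
U+0044: 1-byte form → 44.
U+A521: 3-byte form → EA 94 A1.
U+E7811: 4-byte form → F3 A7 A0 91.
U+620D: 3-byte form → E6 88 8D.
U+7A07: 3-byte form → E7 A8 87.
Concatenated (20 bytes): E3 82 84 E4 9A A2 44 EA 94 A1 F3 A7 A0 91 E6 88 8D E7 A8 87.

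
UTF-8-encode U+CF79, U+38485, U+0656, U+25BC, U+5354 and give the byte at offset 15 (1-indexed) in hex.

0x94

1-indexed offset 15 is 0-indexed offset 14.
U+CF79 → 3-byte form EC BD B9 at offsets 0–2.
U+38485 → 4-byte form F0 B8 92 85 at offsets 3–6.
U+0656 → 2-byte form D9 96 at offsets 7–8.
U+25BC → 3-byte form E2 96 BC at offsets 9–11.
U+5354 → 3-byte form E5 8D 94 at offsets 12–14.
Offset 14 falls in char 5's range; it's byte 3 of E5 8D 94 = 0x94.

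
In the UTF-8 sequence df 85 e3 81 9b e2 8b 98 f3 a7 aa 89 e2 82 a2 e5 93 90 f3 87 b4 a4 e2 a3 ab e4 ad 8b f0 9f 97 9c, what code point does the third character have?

Offset 0: leading byte 0xDF = 11011111 → 2-byte char #1 = DF 85.
Offset 2: leading byte 0xE3 = 11100011 → 3-byte char #2 = E3 81 9B.
Offset 5: leading byte 0xE2 = 11100010 → 3-byte char #3 = E2 8B 98.
Leading byte 0xE2 = 11100010 matches 1110xxxx → 3-byte sequence.
Byte 1: 0xE2 = 11100010, payload 0010 (4 bits).
Byte 2: 0x8B = 10001011 (10xxxxxx ✓), payload 001011.
Byte 3: 0x98 = 10011000 (10xxxxxx ✓), payload 011000.
Concatenate: 0010001011011000 = 0x22D8 (16 bits → U+22D8).

U+22D8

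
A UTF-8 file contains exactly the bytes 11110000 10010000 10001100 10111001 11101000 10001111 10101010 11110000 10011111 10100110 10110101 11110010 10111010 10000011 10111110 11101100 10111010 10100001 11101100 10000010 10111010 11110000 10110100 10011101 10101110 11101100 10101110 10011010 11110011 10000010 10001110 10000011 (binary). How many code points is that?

9

Byte at offset 0: 0xF0 = 11110000 → 4-byte char (#1). Advance 4.
Byte at offset 4: 0xE8 = 11101000 → 3-byte char (#2). Advance 3.
Byte at offset 7: 0xF0 = 11110000 → 4-byte char (#3). Advance 4.
Byte at offset 11: 0xF2 = 11110010 → 4-byte char (#4). Advance 4.
Byte at offset 15: 0xEC = 11101100 → 3-byte char (#5). Advance 3.
Byte at offset 18: 0xEC = 11101100 → 3-byte char (#6). Advance 3.
Byte at offset 21: 0xF0 = 11110000 → 4-byte char (#7). Advance 4.
Byte at offset 25: 0xEC = 11101100 → 3-byte char (#8). Advance 3.
Byte at offset 28: 0xF3 = 11110011 → 4-byte char (#9). Advance 4.
Reached end at offset 32 after 9 code points.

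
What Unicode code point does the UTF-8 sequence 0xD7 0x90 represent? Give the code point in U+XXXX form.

Leading byte 0xD7 = 11010111 matches 110xxxxx → 2-byte sequence.
Byte 1: 0xD7 = 11010111, payload 10111 (5 bits).
Byte 2: 0x90 = 10010000 (10xxxxxx ✓), payload 010000.
Concatenate: 10111010000 = 0x5D0 (11 bits → U+05D0).

U+05D0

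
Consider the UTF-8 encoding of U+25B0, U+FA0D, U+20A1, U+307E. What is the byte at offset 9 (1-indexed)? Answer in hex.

1-indexed offset 9 is 0-indexed offset 8.
U+25B0 → 3-byte form E2 96 B0 at offsets 0–2.
U+FA0D → 3-byte form EF A8 8D at offsets 3–5.
U+20A1 → 3-byte form E2 82 A1 at offsets 6–8.
Offset 8 falls in char 3's range; it's byte 3 of E2 82 A1 = 0xA1.

0xA1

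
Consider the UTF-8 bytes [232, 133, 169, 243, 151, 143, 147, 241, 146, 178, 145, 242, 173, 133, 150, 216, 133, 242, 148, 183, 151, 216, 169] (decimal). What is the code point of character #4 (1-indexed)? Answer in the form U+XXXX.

Offset 0: leading byte 0xE8 = 11101000 → 3-byte char #1 = E8 85 A9.
Offset 3: leading byte 0xF3 = 11110011 → 4-byte char #2 = F3 97 8F 93.
Offset 7: leading byte 0xF1 = 11110001 → 4-byte char #3 = F1 92 B2 91.
Offset 11: leading byte 0xF2 = 11110010 → 4-byte char #4 = F2 AD 85 96.
Leading byte 0xF2 = 11110010 matches 11110xxx → 4-byte sequence.
Byte 1: 0xF2 = 11110010, payload 010 (3 bits).
Byte 2: 0xAD = 10101101 (10xxxxxx ✓), payload 101101.
Byte 3: 0x85 = 10000101 (10xxxxxx ✓), payload 000101.
Byte 4: 0x96 = 10010110 (10xxxxxx ✓), payload 010110.
Concatenate: 010101101000101010110 = 0xAD156 (21 bits → U+AD156).

U+AD156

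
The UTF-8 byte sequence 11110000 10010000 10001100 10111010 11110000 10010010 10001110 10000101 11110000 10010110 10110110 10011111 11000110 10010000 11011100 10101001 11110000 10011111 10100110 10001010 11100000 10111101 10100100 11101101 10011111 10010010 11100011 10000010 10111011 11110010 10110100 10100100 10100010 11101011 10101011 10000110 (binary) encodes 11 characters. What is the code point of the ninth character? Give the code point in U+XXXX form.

Offset 0: leading byte 0xF0 = 11110000 → 4-byte char #1 = F0 90 8C BA.
Offset 4: leading byte 0xF0 = 11110000 → 4-byte char #2 = F0 92 8E 85.
Offset 8: leading byte 0xF0 = 11110000 → 4-byte char #3 = F0 96 B6 9F.
Offset 12: leading byte 0xC6 = 11000110 → 2-byte char #4 = C6 90.
Offset 14: leading byte 0xDC = 11011100 → 2-byte char #5 = DC A9.
Offset 16: leading byte 0xF0 = 11110000 → 4-byte char #6 = F0 9F A6 8A.
Offset 20: leading byte 0xE0 = 11100000 → 3-byte char #7 = E0 BD A4.
Offset 23: leading byte 0xED = 11101101 → 3-byte char #8 = ED 9F 92.
Offset 26: leading byte 0xE3 = 11100011 → 3-byte char #9 = E3 82 BB.
Leading byte 0xE3 = 11100011 matches 1110xxxx → 3-byte sequence.
Byte 1: 0xE3 = 11100011, payload 0011 (4 bits).
Byte 2: 0x82 = 10000010 (10xxxxxx ✓), payload 000010.
Byte 3: 0xBB = 10111011 (10xxxxxx ✓), payload 111011.
Concatenate: 0011000010111011 = 0x30BB (16 bits → U+30BB).

U+30BB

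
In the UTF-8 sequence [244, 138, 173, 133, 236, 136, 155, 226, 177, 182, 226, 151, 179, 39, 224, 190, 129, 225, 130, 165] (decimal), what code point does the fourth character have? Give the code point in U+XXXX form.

Offset 0: leading byte 0xF4 = 11110100 → 4-byte char #1 = F4 8A AD 85.
Offset 4: leading byte 0xEC = 11101100 → 3-byte char #2 = EC 88 9B.
Offset 7: leading byte 0xE2 = 11100010 → 3-byte char #3 = E2 B1 B6.
Offset 10: leading byte 0xE2 = 11100010 → 3-byte char #4 = E2 97 B3.
Leading byte 0xE2 = 11100010 matches 1110xxxx → 3-byte sequence.
Byte 1: 0xE2 = 11100010, payload 0010 (4 bits).
Byte 2: 0x97 = 10010111 (10xxxxxx ✓), payload 010111.
Byte 3: 0xB3 = 10110011 (10xxxxxx ✓), payload 110011.
Concatenate: 0010010111110011 = 0x25F3 (16 bits → U+25F3).

U+25F3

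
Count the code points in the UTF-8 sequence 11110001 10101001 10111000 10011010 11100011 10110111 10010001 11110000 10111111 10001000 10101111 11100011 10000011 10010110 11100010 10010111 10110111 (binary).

Byte at offset 0: 0xF1 = 11110001 → 4-byte char (#1). Advance 4.
Byte at offset 4: 0xE3 = 11100011 → 3-byte char (#2). Advance 3.
Byte at offset 7: 0xF0 = 11110000 → 4-byte char (#3). Advance 4.
Byte at offset 11: 0xE3 = 11100011 → 3-byte char (#4). Advance 3.
Byte at offset 14: 0xE2 = 11100010 → 3-byte char (#5). Advance 3.
Reached end at offset 17 after 5 code points.

5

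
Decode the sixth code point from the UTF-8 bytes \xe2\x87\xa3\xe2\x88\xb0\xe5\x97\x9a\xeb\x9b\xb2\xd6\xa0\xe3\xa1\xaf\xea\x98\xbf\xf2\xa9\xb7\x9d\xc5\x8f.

U+386F

Offset 0: leading byte 0xE2 = 11100010 → 3-byte char #1 = E2 87 A3.
Offset 3: leading byte 0xE2 = 11100010 → 3-byte char #2 = E2 88 B0.
Offset 6: leading byte 0xE5 = 11100101 → 3-byte char #3 = E5 97 9A.
Offset 9: leading byte 0xEB = 11101011 → 3-byte char #4 = EB 9B B2.
Offset 12: leading byte 0xD6 = 11010110 → 2-byte char #5 = D6 A0.
Offset 14: leading byte 0xE3 = 11100011 → 3-byte char #6 = E3 A1 AF.
Leading byte 0xE3 = 11100011 matches 1110xxxx → 3-byte sequence.
Byte 1: 0xE3 = 11100011, payload 0011 (4 bits).
Byte 2: 0xA1 = 10100001 (10xxxxxx ✓), payload 100001.
Byte 3: 0xAF = 10101111 (10xxxxxx ✓), payload 101111.
Concatenate: 0011100001101111 = 0x386F (16 bits → U+386F).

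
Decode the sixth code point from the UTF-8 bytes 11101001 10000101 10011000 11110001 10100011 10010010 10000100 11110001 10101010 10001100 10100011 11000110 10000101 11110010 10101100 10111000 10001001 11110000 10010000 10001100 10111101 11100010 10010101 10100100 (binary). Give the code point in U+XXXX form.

Offset 0: leading byte 0xE9 = 11101001 → 3-byte char #1 = E9 85 98.
Offset 3: leading byte 0xF1 = 11110001 → 4-byte char #2 = F1 A3 92 84.
Offset 7: leading byte 0xF1 = 11110001 → 4-byte char #3 = F1 AA 8C A3.
Offset 11: leading byte 0xC6 = 11000110 → 2-byte char #4 = C6 85.
Offset 13: leading byte 0xF2 = 11110010 → 4-byte char #5 = F2 AC B8 89.
Offset 17: leading byte 0xF0 = 11110000 → 4-byte char #6 = F0 90 8C BD.
Leading byte 0xF0 = 11110000 matches 11110xxx → 4-byte sequence.
Byte 1: 0xF0 = 11110000, payload 000 (3 bits).
Byte 2: 0x90 = 10010000 (10xxxxxx ✓), payload 010000.
Byte 3: 0x8C = 10001100 (10xxxxxx ✓), payload 001100.
Byte 4: 0xBD = 10111101 (10xxxxxx ✓), payload 111101.
Concatenate: 000010000001100111101 = 0x1033D (21 bits → U+1033D).

U+1033D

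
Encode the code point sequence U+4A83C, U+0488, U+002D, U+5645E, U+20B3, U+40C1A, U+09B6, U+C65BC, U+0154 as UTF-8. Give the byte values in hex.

F1 8A A0 BC D2 88 2D F1 96 91 9E E2 82 B3 F1 80 B0 9A E0 A6 B6 F3 86 96 BC C5 94

U+4A83C: 4-byte form → F1 8A A0 BC.
U+0488: 2-byte form → D2 88.
U+002D: 1-byte form → 2D.
U+5645E: 4-byte form → F1 96 91 9E.
U+20B3: 3-byte form → E2 82 B3.
U+40C1A: 4-byte form → F1 80 B0 9A.
U+09B6: 3-byte form → E0 A6 B6.
U+C65BC: 4-byte form → F3 86 96 BC.
U+0154: 2-byte form → C5 94.
Concatenated (27 bytes): F1 8A A0 BC D2 88 2D F1 96 91 9E E2 82 B3 F1 80 B0 9A E0 A6 B6 F3 86 96 BC C5 94.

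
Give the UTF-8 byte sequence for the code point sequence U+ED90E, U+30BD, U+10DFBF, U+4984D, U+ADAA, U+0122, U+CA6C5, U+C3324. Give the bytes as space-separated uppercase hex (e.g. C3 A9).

F3 AD A4 8E E3 82 BD F4 8D BE BF F1 89 A1 8D EA B6 AA C4 A2 F3 8A 9B 85 F3 83 8C A4

U+ED90E: 4-byte form → F3 AD A4 8E.
U+30BD: 3-byte form → E3 82 BD.
U+10DFBF: 4-byte form → F4 8D BE BF.
U+4984D: 4-byte form → F1 89 A1 8D.
U+ADAA: 3-byte form → EA B6 AA.
U+0122: 2-byte form → C4 A2.
U+CA6C5: 4-byte form → F3 8A 9B 85.
U+C3324: 4-byte form → F3 83 8C A4.
Concatenated (28 bytes): F3 AD A4 8E E3 82 BD F4 8D BE BF F1 89 A1 8D EA B6 AA C4 A2 F3 8A 9B 85 F3 83 8C A4.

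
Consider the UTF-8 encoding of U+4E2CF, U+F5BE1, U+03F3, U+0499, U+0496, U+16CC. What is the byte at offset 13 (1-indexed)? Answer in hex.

0xD2

1-indexed offset 13 is 0-indexed offset 12.
U+4E2CF → 4-byte form F1 8E 8B 8F at offsets 0–3.
U+F5BE1 → 4-byte form F3 B5 AF A1 at offsets 4–7.
U+03F3 → 2-byte form CF B3 at offsets 8–9.
U+0499 → 2-byte form D2 99 at offsets 10–11.
U+0496 → 2-byte form D2 96 at offsets 12–13.
Offset 12 falls in char 5's range; it's byte 1 of D2 96 = 0xD2.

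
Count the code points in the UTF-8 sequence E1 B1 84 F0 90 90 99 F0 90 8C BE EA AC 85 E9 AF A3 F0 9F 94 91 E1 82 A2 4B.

8

Byte at offset 0: 0xE1 = 11100001 → 3-byte char (#1). Advance 3.
Byte at offset 3: 0xF0 = 11110000 → 4-byte char (#2). Advance 4.
Byte at offset 7: 0xF0 = 11110000 → 4-byte char (#3). Advance 4.
Byte at offset 11: 0xEA = 11101010 → 3-byte char (#4). Advance 3.
Byte at offset 14: 0xE9 = 11101001 → 3-byte char (#5). Advance 3.
Byte at offset 17: 0xF0 = 11110000 → 4-byte char (#6). Advance 4.
Byte at offset 21: 0xE1 = 11100001 → 3-byte char (#7). Advance 3.
Byte at offset 24: 0x4B = 01001011 → 1-byte char (#8). Advance 1.
Reached end at offset 25 after 8 code points.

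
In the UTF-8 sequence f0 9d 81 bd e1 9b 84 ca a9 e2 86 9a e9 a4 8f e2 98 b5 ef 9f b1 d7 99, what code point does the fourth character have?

U+219A

Offset 0: leading byte 0xF0 = 11110000 → 4-byte char #1 = F0 9D 81 BD.
Offset 4: leading byte 0xE1 = 11100001 → 3-byte char #2 = E1 9B 84.
Offset 7: leading byte 0xCA = 11001010 → 2-byte char #3 = CA A9.
Offset 9: leading byte 0xE2 = 11100010 → 3-byte char #4 = E2 86 9A.
Leading byte 0xE2 = 11100010 matches 1110xxxx → 3-byte sequence.
Byte 1: 0xE2 = 11100010, payload 0010 (4 bits).
Byte 2: 0x86 = 10000110 (10xxxxxx ✓), payload 000110.
Byte 3: 0x9A = 10011010 (10xxxxxx ✓), payload 011010.
Concatenate: 0010000110011010 = 0x219A (16 bits → U+219A).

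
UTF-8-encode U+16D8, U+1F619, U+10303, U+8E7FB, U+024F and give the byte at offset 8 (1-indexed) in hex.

1-indexed offset 8 is 0-indexed offset 7.
U+16D8 → 3-byte form E1 9B 98 at offsets 0–2.
U+1F619 → 4-byte form F0 9F 98 99 at offsets 3–6.
U+10303 → 4-byte form F0 90 8C 83 at offsets 7–10.
Offset 7 falls in char 3's range; it's byte 1 of F0 90 8C 83 = 0xF0.

0xF0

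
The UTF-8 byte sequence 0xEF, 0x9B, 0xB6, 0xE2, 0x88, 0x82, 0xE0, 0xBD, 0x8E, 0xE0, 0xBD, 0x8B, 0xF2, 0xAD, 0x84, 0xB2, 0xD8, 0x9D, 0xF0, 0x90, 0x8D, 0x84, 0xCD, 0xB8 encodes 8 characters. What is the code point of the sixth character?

Offset 0: leading byte 0xEF = 11101111 → 3-byte char #1 = EF 9B B6.
Offset 3: leading byte 0xE2 = 11100010 → 3-byte char #2 = E2 88 82.
Offset 6: leading byte 0xE0 = 11100000 → 3-byte char #3 = E0 BD 8E.
Offset 9: leading byte 0xE0 = 11100000 → 3-byte char #4 = E0 BD 8B.
Offset 12: leading byte 0xF2 = 11110010 → 4-byte char #5 = F2 AD 84 B2.
Offset 16: leading byte 0xD8 = 11011000 → 2-byte char #6 = D8 9D.
Leading byte 0xD8 = 11011000 matches 110xxxxx → 2-byte sequence.
Byte 1: 0xD8 = 11011000, payload 11000 (5 bits).
Byte 2: 0x9D = 10011101 (10xxxxxx ✓), payload 011101.
Concatenate: 11000011101 = 0x61D (11 bits → U+061D).

U+061D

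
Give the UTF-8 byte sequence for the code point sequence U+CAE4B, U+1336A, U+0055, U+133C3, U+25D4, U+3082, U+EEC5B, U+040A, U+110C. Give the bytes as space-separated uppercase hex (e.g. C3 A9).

F3 8A B9 8B F0 93 8D AA 55 F0 93 8F 83 E2 97 94 E3 82 82 F3 AE B1 9B D0 8A E1 84 8C

U+CAE4B: 4-byte form → F3 8A B9 8B.
U+1336A: 4-byte form → F0 93 8D AA.
U+0055: 1-byte form → 55.
U+133C3: 4-byte form → F0 93 8F 83.
U+25D4: 3-byte form → E2 97 94.
U+3082: 3-byte form → E3 82 82.
U+EEC5B: 4-byte form → F3 AE B1 9B.
U+040A: 2-byte form → D0 8A.
U+110C: 3-byte form → E1 84 8C.
Concatenated (28 bytes): F3 8A B9 8B F0 93 8D AA 55 F0 93 8F 83 E2 97 94 E3 82 82 F3 AE B1 9B D0 8A E1 84 8C.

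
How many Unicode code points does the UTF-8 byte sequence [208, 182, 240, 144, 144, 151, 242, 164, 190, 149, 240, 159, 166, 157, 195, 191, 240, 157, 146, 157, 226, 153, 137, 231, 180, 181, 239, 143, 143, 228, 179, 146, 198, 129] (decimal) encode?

Byte at offset 0: 0xD0 = 11010000 → 2-byte char (#1). Advance 2.
Byte at offset 2: 0xF0 = 11110000 → 4-byte char (#2). Advance 4.
Byte at offset 6: 0xF2 = 11110010 → 4-byte char (#3). Advance 4.
Byte at offset 10: 0xF0 = 11110000 → 4-byte char (#4). Advance 4.
Byte at offset 14: 0xC3 = 11000011 → 2-byte char (#5). Advance 2.
Byte at offset 16: 0xF0 = 11110000 → 4-byte char (#6). Advance 4.
Byte at offset 20: 0xE2 = 11100010 → 3-byte char (#7). Advance 3.
Byte at offset 23: 0xE7 = 11100111 → 3-byte char (#8). Advance 3.
Byte at offset 26: 0xEF = 11101111 → 3-byte char (#9). Advance 3.
Byte at offset 29: 0xE4 = 11100100 → 3-byte char (#10). Advance 3.
Byte at offset 32: 0xC6 = 11000110 → 2-byte char (#11). Advance 2.
Reached end at offset 34 after 11 code points.

11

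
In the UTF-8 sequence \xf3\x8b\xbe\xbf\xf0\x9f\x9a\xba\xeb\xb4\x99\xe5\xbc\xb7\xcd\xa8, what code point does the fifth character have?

Offset 0: leading byte 0xF3 = 11110011 → 4-byte char #1 = F3 8B BE BF.
Offset 4: leading byte 0xF0 = 11110000 → 4-byte char #2 = F0 9F 9A BA.
Offset 8: leading byte 0xEB = 11101011 → 3-byte char #3 = EB B4 99.
Offset 11: leading byte 0xE5 = 11100101 → 3-byte char #4 = E5 BC B7.
Offset 14: leading byte 0xCD = 11001101 → 2-byte char #5 = CD A8.
Leading byte 0xCD = 11001101 matches 110xxxxx → 2-byte sequence.
Byte 1: 0xCD = 11001101, payload 01101 (5 bits).
Byte 2: 0xA8 = 10101000 (10xxxxxx ✓), payload 101000.
Concatenate: 01101101000 = 0x368 (11 bits → U+0368).

U+0368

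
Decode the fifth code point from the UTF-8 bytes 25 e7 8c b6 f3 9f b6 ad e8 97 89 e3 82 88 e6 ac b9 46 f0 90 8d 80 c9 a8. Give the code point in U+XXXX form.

Offset 0: leading byte 0x25 = 00100101 → 1-byte char #1 = 25.
Offset 1: leading byte 0xE7 = 11100111 → 3-byte char #2 = E7 8C B6.
Offset 4: leading byte 0xF3 = 11110011 → 4-byte char #3 = F3 9F B6 AD.
Offset 8: leading byte 0xE8 = 11101000 → 3-byte char #4 = E8 97 89.
Offset 11: leading byte 0xE3 = 11100011 → 3-byte char #5 = E3 82 88.
Leading byte 0xE3 = 11100011 matches 1110xxxx → 3-byte sequence.
Byte 1: 0xE3 = 11100011, payload 0011 (4 bits).
Byte 2: 0x82 = 10000010 (10xxxxxx ✓), payload 000010.
Byte 3: 0x88 = 10001000 (10xxxxxx ✓), payload 001000.
Concatenate: 0011000010001000 = 0x3088 (16 bits → U+3088).

U+3088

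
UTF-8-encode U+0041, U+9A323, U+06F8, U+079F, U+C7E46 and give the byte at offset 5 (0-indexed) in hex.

0xDB

U+0041 → 1-byte form 41 at offsets 0–0.
U+9A323 → 4-byte form F2 9A 8C A3 at offsets 1–4.
U+06F8 → 2-byte form DB B8 at offsets 5–6.
Offset 5 falls in char 3's range; it's byte 1 of DB B8 = 0xDB.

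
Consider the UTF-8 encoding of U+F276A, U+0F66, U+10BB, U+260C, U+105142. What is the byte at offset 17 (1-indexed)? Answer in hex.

0x82

1-indexed offset 17 is 0-indexed offset 16.
U+F276A → 4-byte form F3 B2 9D AA at offsets 0–3.
U+0F66 → 3-byte form E0 BD A6 at offsets 4–6.
U+10BB → 3-byte form E1 82 BB at offsets 7–9.
U+260C → 3-byte form E2 98 8C at offsets 10–12.
U+105142 → 4-byte form F4 85 85 82 at offsets 13–16.
Offset 16 falls in char 5's range; it's byte 4 of F4 85 85 82 = 0x82.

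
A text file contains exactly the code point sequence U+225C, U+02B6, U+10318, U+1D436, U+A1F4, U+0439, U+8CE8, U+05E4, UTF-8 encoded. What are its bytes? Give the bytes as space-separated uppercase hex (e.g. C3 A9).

U+225C: 3-byte form → E2 89 9C.
U+02B6: 2-byte form → CA B6.
U+10318: 4-byte form → F0 90 8C 98.
U+1D436: 4-byte form → F0 9D 90 B6.
U+A1F4: 3-byte form → EA 87 B4.
U+0439: 2-byte form → D0 B9.
U+8CE8: 3-byte form → E8 B3 A8.
U+05E4: 2-byte form → D7 A4.
Concatenated (23 bytes): E2 89 9C CA B6 F0 90 8C 98 F0 9D 90 B6 EA 87 B4 D0 B9 E8 B3 A8 D7 A4.

E2 89 9C CA B6 F0 90 8C 98 F0 9D 90 B6 EA 87 B4 D0 B9 E8 B3 A8 D7 A4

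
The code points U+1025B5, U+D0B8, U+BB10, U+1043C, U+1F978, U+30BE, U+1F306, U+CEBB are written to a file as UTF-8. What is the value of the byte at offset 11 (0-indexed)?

U+1025B5 → 4-byte form F4 82 96 B5 at offsets 0–3.
U+D0B8 → 3-byte form ED 82 B8 at offsets 4–6.
U+BB10 → 3-byte form EB AC 90 at offsets 7–9.
U+1043C → 4-byte form F0 90 90 BC at offsets 10–13.
Offset 11 falls in char 4's range; it's byte 2 of F0 90 90 BC = 0x90.

0x90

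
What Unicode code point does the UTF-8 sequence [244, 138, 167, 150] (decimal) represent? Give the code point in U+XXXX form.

Leading byte 0xF4 = 11110100 matches 11110xxx → 4-byte sequence.
Byte 1: 0xF4 = 11110100, payload 100 (3 bits).
Byte 2: 0x8A = 10001010 (10xxxxxx ✓), payload 001010.
Byte 3: 0xA7 = 10100111 (10xxxxxx ✓), payload 100111.
Byte 4: 0x96 = 10010110 (10xxxxxx ✓), payload 010110.
Concatenate: 100001010100111010110 = 0x10A9D6 (21 bits → U+10A9D6).

U+10A9D6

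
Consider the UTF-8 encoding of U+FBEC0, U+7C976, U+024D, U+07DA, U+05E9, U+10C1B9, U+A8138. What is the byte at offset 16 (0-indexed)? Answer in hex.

0x86

U+FBEC0 → 4-byte form F3 BB BB 80 at offsets 0–3.
U+7C976 → 4-byte form F1 BC A5 B6 at offsets 4–7.
U+024D → 2-byte form C9 8D at offsets 8–9.
U+07DA → 2-byte form DF 9A at offsets 10–11.
U+05E9 → 2-byte form D7 A9 at offsets 12–13.
U+10C1B9 → 4-byte form F4 8C 86 B9 at offsets 14–17.
Offset 16 falls in char 6's range; it's byte 3 of F4 8C 86 B9 = 0x86.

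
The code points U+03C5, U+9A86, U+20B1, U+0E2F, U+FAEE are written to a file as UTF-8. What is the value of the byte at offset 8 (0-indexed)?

U+03C5 → 2-byte form CF 85 at offsets 0–1.
U+9A86 → 3-byte form E9 AA 86 at offsets 2–4.
U+20B1 → 3-byte form E2 82 B1 at offsets 5–7.
U+0E2F → 3-byte form E0 B8 AF at offsets 8–10.
Offset 8 falls in char 4's range; it's byte 1 of E0 B8 AF = 0xE0.

0xE0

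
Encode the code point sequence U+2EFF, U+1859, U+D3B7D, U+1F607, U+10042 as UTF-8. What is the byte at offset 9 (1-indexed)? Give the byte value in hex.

0xAD

1-indexed offset 9 is 0-indexed offset 8.
U+2EFF → 3-byte form E2 BB BF at offsets 0–2.
U+1859 → 3-byte form E1 A1 99 at offsets 3–5.
U+D3B7D → 4-byte form F3 93 AD BD at offsets 6–9.
Offset 8 falls in char 3's range; it's byte 3 of F3 93 AD BD = 0xAD.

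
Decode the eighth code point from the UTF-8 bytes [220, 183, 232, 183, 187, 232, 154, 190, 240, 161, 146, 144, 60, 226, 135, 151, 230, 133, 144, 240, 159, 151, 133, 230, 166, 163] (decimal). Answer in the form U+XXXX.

U+1F5C5

Offset 0: leading byte 0xDC = 11011100 → 2-byte char #1 = DC B7.
Offset 2: leading byte 0xE8 = 11101000 → 3-byte char #2 = E8 B7 BB.
Offset 5: leading byte 0xE8 = 11101000 → 3-byte char #3 = E8 9A BE.
Offset 8: leading byte 0xF0 = 11110000 → 4-byte char #4 = F0 A1 92 90.
Offset 12: leading byte 0x3C = 00111100 → 1-byte char #5 = 3C.
Offset 13: leading byte 0xE2 = 11100010 → 3-byte char #6 = E2 87 97.
Offset 16: leading byte 0xE6 = 11100110 → 3-byte char #7 = E6 85 90.
Offset 19: leading byte 0xF0 = 11110000 → 4-byte char #8 = F0 9F 97 85.
Leading byte 0xF0 = 11110000 matches 11110xxx → 4-byte sequence.
Byte 1: 0xF0 = 11110000, payload 000 (3 bits).
Byte 2: 0x9F = 10011111 (10xxxxxx ✓), payload 011111.
Byte 3: 0x97 = 10010111 (10xxxxxx ✓), payload 010111.
Byte 4: 0x85 = 10000101 (10xxxxxx ✓), payload 000101.
Concatenate: 000011111010111000101 = 0x1F5C5 (21 bits → U+1F5C5).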